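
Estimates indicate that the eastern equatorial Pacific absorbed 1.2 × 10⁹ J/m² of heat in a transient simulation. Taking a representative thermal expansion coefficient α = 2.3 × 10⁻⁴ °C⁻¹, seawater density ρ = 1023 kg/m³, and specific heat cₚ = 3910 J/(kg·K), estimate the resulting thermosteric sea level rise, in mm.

about 69 mm

Δh = αQ/(ρcₚ) = 2.3×10⁻⁴ × 1.2×10⁹ / (1023 × 3910) ≈ 0.069001 m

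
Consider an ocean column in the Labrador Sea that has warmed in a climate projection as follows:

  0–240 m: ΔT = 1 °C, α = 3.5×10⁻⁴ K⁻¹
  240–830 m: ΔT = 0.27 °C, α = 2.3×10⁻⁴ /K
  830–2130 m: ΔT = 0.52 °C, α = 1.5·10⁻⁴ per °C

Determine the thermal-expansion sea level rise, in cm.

about 22 cm

0–240 m: 3.5×10⁻⁴ × 1 × 240 = 0.08400 m
Layer 2: 590 × 2.3×10⁻⁴ × 0.27 = 0.036639 m
830–2130 m: 1.5×10⁻⁴ × 0.52 × 1300 = 0.10140 m
Δh = 0.08400 + 0.036639 + 0.10140 = 0.222039 m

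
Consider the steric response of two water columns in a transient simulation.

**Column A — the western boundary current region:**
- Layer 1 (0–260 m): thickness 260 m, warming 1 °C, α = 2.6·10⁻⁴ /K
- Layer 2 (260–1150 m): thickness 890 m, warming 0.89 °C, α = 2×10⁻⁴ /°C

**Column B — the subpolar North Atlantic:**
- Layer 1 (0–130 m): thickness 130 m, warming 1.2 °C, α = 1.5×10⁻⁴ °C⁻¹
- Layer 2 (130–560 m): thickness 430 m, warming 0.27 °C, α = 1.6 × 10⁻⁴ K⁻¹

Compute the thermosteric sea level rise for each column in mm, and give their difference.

A 0–260 m: 260 × 1 × 2.6×10⁻⁴ = 0.06760 m
A Layer 2: 890 × 0.89 × 2×10⁻⁴ = 0.15842 m
A total: 0.22602 m
B Layer 1: 130 × 1.2 × 1.5×10⁻⁴ = 0.02340 m
B Layer 2: 1.6×10⁻⁴ × 0.27 × 430 = 0.018576 m
B total: 0.041976 m
Difference: 0.22602 − 0.041976 = 0.184044 m

Δh_A ≈ 226 mm, Δh_B ≈ 42.0 mm; difference ≈ 184 mm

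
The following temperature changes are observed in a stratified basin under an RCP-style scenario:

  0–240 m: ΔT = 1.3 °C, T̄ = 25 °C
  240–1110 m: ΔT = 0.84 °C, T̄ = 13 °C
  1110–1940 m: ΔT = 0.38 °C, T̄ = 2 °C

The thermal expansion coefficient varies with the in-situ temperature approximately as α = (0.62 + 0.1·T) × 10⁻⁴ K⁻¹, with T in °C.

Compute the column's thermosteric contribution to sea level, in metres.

0.26 m of thermosteric rise

Layer 1: α = (0.62 + 0.1×25)×10⁻⁴ = 3.12×10⁻⁴ K⁻¹
Layer 2: α = (0.62 + 0.1×13)×10⁻⁴ = 1.92×10⁻⁴ K⁻¹
Layer 3: α = (0.62 + 0.1×2)×10⁻⁴ = 0.82×10⁻⁴ K⁻¹
3.12×10⁻⁴ × 240 × 1.3 = 0.097344 m
240–1110 m: 0.84 × 1.92×10⁻⁴ × 870 = 0.1403136 m
1110–1940 m: 830 × 0.38 × 0.82×10⁻⁴ = 0.0258628 m
Δh = 0.097344 + 0.1403136 + 0.0258628 = 0.2635204 m ≈ 0.26 m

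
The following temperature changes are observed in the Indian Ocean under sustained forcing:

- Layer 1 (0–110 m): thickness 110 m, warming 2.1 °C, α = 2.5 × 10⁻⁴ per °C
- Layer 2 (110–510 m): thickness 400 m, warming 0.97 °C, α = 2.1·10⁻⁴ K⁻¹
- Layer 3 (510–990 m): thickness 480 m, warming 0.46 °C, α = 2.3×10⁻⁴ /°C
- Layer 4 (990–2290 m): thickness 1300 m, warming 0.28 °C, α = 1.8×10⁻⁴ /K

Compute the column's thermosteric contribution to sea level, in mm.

Layer 1: 2.5×10⁻⁴ × 2.1 × 110 = 0.05775 m
110–510 m: 0.97 × 400 × 2.1×10⁻⁴ = 0.08148 m
480 × 2.3×10⁻⁴ × 0.46 = 0.050784 m
990–2290 m: 0.28 × 1.8×10⁻⁴ × 1300 = 0.06552 m
Δh = 0.05775 + 0.08148 + 0.050784 + 0.06552 = 0.255534 m ≈ 256 mm

256 mm of thermosteric rise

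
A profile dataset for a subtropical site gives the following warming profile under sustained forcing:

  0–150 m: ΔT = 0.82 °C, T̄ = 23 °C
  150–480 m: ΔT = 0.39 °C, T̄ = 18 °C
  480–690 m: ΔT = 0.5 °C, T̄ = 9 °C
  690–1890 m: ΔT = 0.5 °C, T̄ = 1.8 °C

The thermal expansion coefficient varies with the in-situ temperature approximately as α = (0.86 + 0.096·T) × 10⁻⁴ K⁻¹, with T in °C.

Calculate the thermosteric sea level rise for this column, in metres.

0.15 m

Layer 1: α = (0.86 + 0.096×23)×10⁻⁴ = 3.068×10⁻⁴ K⁻¹
Layer 2: α = (0.86 + 0.096×18)×10⁻⁴ = 2.588×10⁻⁴ K⁻¹
Layer 3: α = (0.86 + 0.096×9)×10⁻⁴ = 1.724×10⁻⁴ K⁻¹
Layer 4: α = (0.86 + 0.096×1.8)×10⁻⁴ = 1.0328×10⁻⁴ K⁻¹
Layer 1: 150 × 3.068×10⁻⁴ × 0.82 = 0.0377364 m
330 × 0.39 × 2.588×10⁻⁴ = 0.03330756 m
0.5 × 210 × 1.724×10⁻⁴ = 0.018102 m
690–1890 m: 1200 × 1.0328×10⁻⁴ × 0.5 = 0.061968 m
Δh = 0.0377364 + 0.03330756 + 0.018102 + 0.061968 = 0.15111396 m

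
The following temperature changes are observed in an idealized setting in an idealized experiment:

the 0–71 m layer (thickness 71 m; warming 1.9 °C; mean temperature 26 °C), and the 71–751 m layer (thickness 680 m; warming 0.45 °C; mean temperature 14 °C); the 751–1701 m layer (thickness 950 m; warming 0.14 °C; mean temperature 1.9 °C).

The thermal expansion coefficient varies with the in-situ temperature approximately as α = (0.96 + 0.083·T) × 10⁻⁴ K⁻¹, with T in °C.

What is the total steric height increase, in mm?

120 mm

Layer 1: α = (0.96 + 0.083×26)×10⁻⁴ = 3.118×10⁻⁴ K⁻¹
Layer 2: α = (0.96 + 0.083×14)×10⁻⁴ = 2.122×10⁻⁴ K⁻¹
Layer 3: α = (0.96 + 0.083×1.9)×10⁻⁴ = 1.1177×10⁻⁴ K⁻¹
Layer 1: 71 × 3.118×10⁻⁴ × 1.9 = 0.04206182 m
71–751 m: 2.122×10⁻⁴ × 0.45 × 680 = 0.0649332 m
950 × 1.1177×10⁻⁴ × 0.14 = 0.01486541 m
Δh = 0.04206182 + 0.0649332 + 0.01486541 = 0.12186043 m ≈ 120 mm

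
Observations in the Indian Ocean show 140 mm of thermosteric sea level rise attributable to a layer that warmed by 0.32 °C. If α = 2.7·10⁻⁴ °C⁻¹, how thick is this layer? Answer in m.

about 1620 m

H = Δh/(αΔT) = 0.14 / (2.7×10⁻⁴ × 0.32) ≈ 1620 m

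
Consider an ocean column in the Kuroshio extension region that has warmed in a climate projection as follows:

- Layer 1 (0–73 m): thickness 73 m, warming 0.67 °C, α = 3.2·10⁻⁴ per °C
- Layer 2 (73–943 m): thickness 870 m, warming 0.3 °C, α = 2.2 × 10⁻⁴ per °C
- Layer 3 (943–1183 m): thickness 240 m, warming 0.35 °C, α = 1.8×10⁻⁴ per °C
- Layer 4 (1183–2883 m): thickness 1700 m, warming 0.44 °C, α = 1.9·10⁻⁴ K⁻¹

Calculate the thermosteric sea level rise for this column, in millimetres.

Δh ≈ 230 mm

3.2×10⁻⁴ × 73 × 0.67 = 0.0156512 m
Layer 2: 870 × 2.2×10⁻⁴ × 0.3 = 0.05742 m
943–1183 m: 0.35 × 240 × 1.8×10⁻⁴ = 0.01512 m
1183–2883 m: 0.44 × 1.9×10⁻⁴ × 1700 = 0.14212 m
Δh = 0.0156512 + 0.05742 + 0.01512 + 0.14212 = 0.2303112 m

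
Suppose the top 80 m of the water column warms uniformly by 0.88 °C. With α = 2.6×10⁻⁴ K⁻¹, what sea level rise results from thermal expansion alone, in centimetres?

Δh = αΔT·H = 2.6×10⁻⁴ × 0.88 × 80 = 0.018304 m

Δh ≈ 1.83 cm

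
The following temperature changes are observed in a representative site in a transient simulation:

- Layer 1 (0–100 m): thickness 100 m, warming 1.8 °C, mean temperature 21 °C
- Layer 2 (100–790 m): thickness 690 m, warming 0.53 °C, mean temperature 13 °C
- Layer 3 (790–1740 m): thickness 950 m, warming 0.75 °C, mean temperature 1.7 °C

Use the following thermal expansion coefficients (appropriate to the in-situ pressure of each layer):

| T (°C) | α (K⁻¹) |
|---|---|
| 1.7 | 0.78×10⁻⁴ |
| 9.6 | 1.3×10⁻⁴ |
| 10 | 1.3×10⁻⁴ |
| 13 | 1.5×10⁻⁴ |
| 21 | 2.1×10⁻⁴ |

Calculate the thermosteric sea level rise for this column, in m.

about 0.148 m

Layer 1 at 21 °C → α = 2.1×10⁻⁴ K⁻¹
Layer 2 at 13 °C → α = 1.5×10⁻⁴ K⁻¹
Layer 3 at 1.7 °C → α = 0.78×10⁻⁴ K⁻¹
100 × 1.8 × 2.1×10⁻⁴ = 0.03780 m
690 × 1.5×10⁻⁴ × 0.53 = 0.054855 m
Layer 3: 950 × 0.75 × 0.78×10⁻⁴ = 0.055575 m
Δh = 0.03780 + 0.054855 + 0.055575 = 0.14823 m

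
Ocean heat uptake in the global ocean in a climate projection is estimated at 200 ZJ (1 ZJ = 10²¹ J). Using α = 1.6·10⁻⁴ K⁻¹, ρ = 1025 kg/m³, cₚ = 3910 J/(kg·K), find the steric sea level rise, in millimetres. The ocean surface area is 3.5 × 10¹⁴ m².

Per unit area: Q = 200×10²¹ / (3.5×10¹⁴) ≈ 5.714×10⁸ J/m²
Δh = αQ/(ρcₚ) = 1.6×10⁻⁴ × 5.714×10⁸ / (1025 × 3910) ≈ 0.022812 m

22.8 mm of thermosteric rise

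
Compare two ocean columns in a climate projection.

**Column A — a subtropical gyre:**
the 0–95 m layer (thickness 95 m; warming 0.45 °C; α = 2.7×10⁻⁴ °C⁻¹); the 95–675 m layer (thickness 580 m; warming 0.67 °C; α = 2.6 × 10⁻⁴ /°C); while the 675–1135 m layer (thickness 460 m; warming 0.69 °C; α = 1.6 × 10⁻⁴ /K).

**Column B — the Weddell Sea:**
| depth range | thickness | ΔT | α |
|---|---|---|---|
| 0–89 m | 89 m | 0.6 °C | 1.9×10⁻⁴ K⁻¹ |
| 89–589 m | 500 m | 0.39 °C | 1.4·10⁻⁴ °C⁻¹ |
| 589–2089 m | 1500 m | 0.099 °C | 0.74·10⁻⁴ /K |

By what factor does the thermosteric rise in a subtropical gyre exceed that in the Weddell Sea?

A 0.45 × 95 × 2.7×10⁻⁴ = 0.0115425 m
A 580 × 0.67 × 2.6×10⁻⁴ = 0.101036 m
A 460 × 1.6×10⁻⁴ × 0.69 = 0.050784 m
A total: 0.1633625 m
B Layer 1: 1.9×10⁻⁴ × 0.6 × 89 = 0.010146 m
B 500 × 1.4×10⁻⁴ × 0.39 = 0.02730 m
B Layer 3: 0.099 × 0.74×10⁻⁴ × 1500 = 0.010989 m
B total: 0.048435 m
Ratio: 0.1633625 / 0.048435 ≈ 3.373

≈ 3.4×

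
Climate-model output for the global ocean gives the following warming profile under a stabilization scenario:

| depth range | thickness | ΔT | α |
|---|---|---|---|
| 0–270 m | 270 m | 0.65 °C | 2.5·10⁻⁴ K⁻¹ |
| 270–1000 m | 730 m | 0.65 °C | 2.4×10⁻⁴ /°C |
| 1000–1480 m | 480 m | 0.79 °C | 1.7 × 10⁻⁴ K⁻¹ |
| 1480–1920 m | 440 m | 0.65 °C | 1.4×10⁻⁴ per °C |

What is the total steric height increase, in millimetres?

262 mm

0–270 m: 0.65 × 2.5×10⁻⁴ × 270 = 0.043875 m
270–1000 m: 730 × 2.4×10⁻⁴ × 0.65 = 0.11388 m
1.7×10⁻⁴ × 480 × 0.79 = 0.064464 m
Layer 4: 0.65 × 1.4×10⁻⁴ × 440 = 0.04004 m
Δh = 0.043875 + 0.11388 + 0.064464 + 0.04004 = 0.262259 m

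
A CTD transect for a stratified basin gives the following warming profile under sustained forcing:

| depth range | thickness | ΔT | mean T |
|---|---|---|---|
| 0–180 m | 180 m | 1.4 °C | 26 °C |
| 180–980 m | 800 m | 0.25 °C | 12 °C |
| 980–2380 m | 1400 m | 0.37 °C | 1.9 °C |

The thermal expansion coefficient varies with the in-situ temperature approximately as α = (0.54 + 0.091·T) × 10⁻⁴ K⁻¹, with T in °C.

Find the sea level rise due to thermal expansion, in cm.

Layer 1: α = (0.54 + 0.091×26)×10⁻⁴ = 2.906×10⁻⁴ K⁻¹
Layer 2: α = (0.54 + 0.091×12)×10⁻⁴ = 1.632×10⁻⁴ K⁻¹
Layer 3: α = (0.54 + 0.091×1.9)×10⁻⁴ = 0.7129×10⁻⁴ K⁻¹
Layer 1: 180 × 2.906×10⁻⁴ × 1.4 = 0.0732312 m
Layer 2: 0.25 × 1.632×10⁻⁴ × 800 = 0.03264 m
Layer 3: 0.37 × 1400 × 0.7129×10⁻⁴ = 0.03692822 m
Δh = 0.0732312 + 0.03264 + 0.03692822 = 0.14279942 m

Δh = 14.3 cm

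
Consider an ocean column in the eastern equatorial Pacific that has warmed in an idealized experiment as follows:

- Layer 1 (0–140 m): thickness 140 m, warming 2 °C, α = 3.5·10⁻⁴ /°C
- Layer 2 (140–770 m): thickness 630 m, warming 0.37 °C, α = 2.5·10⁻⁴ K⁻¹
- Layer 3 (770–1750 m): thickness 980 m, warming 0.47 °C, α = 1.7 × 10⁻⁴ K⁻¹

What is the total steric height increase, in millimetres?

about 235 mm

Layer 1: 140 × 2 × 3.5×10⁻⁴ = 0.09800 m
0.37 × 2.5×10⁻⁴ × 630 = 0.058275 m
0.47 × 1.7×10⁻⁴ × 980 = 0.078302 m
Δh = 0.09800 + 0.058275 + 0.078302 = 0.234577 m ≈ 235 mm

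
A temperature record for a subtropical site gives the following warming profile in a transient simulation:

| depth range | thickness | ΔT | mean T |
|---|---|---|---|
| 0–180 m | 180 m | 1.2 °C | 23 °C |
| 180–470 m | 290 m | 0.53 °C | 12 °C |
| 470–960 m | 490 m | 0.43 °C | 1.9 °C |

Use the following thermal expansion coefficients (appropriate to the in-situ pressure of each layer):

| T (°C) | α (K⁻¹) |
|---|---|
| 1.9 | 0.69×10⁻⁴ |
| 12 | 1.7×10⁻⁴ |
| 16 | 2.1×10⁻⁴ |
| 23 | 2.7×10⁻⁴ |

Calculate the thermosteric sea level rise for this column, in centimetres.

Layer 1 at 23 °C → α = 2.7×10⁻⁴ K⁻¹
Layer 2 at 12 °C → α = 1.7×10⁻⁴ K⁻¹
Layer 3 at 1.9 °C → α = 0.69×10⁻⁴ K⁻¹
2.7×10⁻⁴ × 180 × 1.2 = 0.05832 m
180–470 m: 0.53 × 290 × 1.7×10⁻⁴ = 0.026129 m
470–960 m: 490 × 0.43 × 0.69×10⁻⁴ = 0.0145383 m
Δh = 0.05832 + 0.026129 + 0.0145383 = 0.0989873 m ≈ 9.90 cm

Δh ≈ 9.90 cm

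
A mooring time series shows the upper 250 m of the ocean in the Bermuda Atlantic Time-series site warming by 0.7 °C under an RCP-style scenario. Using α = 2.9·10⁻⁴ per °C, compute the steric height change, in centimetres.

about 5.08 cm

Δh = αΔT·H = 2.9×10⁻⁴ × 0.7 × 250 = 0.05075 m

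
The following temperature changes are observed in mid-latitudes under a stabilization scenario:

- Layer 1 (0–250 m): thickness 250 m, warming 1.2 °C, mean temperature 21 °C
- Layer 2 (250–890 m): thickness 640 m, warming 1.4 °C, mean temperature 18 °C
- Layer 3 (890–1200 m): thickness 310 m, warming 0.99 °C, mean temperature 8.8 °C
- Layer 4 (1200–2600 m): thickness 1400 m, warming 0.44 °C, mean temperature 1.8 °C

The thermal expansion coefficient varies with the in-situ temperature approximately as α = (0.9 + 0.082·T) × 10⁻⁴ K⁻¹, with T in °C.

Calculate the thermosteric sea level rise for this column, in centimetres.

Layer 1: α = (0.9 + 0.082×21)×10⁻⁴ = 2.622×10⁻⁴ K⁻¹
Layer 2: α = (0.9 + 0.082×18)×10⁻⁴ = 2.376×10⁻⁴ K⁻¹
Layer 3: α = (0.9 + 0.082×8.8)×10⁻⁴ = 1.6216×10⁻⁴ K⁻¹
Layer 4: α = (0.9 + 0.082×1.8)×10⁻⁴ = 1.0476×10⁻⁴ K⁻¹
0–250 m: 2.622×10⁻⁴ × 250 × 1.2 = 0.07866 m
Layer 2: 640 × 1.4 × 2.376×10⁻⁴ = 0.2128896 m
0.99 × 1.6216×10⁻⁴ × 310 = 0.049766904 m
1.0476×10⁻⁴ × 0.44 × 1400 = 0.06453216 m
Δh = 0.07866 + 0.2128896 + 0.049766904 + 0.06453216 = 0.405848664 m

Δh ≈ 40.6 cm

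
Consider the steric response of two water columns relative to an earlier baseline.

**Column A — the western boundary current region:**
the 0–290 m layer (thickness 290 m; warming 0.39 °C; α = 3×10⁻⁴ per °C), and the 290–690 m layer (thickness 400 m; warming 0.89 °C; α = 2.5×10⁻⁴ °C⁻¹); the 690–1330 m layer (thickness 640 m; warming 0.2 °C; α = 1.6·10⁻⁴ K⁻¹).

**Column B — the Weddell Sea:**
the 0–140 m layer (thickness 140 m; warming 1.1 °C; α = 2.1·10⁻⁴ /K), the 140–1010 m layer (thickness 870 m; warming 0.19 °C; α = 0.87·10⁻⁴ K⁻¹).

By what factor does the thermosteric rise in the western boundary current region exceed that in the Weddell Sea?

a factor of 3.1

A 0–290 m: 0.39 × 290 × 3×10⁻⁴ = 0.03393 m
A 400 × 0.89 × 2.5×10⁻⁴ = 0.08900 m
A Layer 3: 0.2 × 640 × 1.6×10⁻⁴ = 0.02048 m
A total: 0.14341 m
B 0–140 m: 140 × 2.1×10⁻⁴ × 1.1 = 0.03234 m
B 140–1010 m: 0.87×10⁻⁴ × 0.19 × 870 = 0.0143811 m
B total: 0.0467211 m
Ratio: 0.14341 / 0.0467211 ≈ 3.069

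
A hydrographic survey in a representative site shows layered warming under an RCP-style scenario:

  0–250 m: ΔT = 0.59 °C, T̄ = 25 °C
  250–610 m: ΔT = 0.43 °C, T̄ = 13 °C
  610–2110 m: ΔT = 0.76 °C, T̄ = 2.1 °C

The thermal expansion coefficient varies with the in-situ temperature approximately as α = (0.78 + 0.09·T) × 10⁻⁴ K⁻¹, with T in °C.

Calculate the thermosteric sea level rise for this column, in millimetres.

about 190 mm

Layer 1: α = (0.78 + 0.09×25)×10⁻⁴ = 3.03×10⁻⁴ K⁻¹
Layer 2: α = (0.78 + 0.09×13)×10⁻⁴ = 1.95×10⁻⁴ K⁻¹
Layer 3: α = (0.78 + 0.09×2.1)×10⁻⁴ = 0.969×10⁻⁴ K⁻¹
Layer 1: 3.03×10⁻⁴ × 250 × 0.59 = 0.0446925 m
250–610 m: 360 × 1.95×10⁻⁴ × 0.43 = 0.030186 m
Layer 3: 0.969×10⁻⁴ × 0.76 × 1500 = 0.110466 m
Δh = 0.0446925 + 0.030186 + 0.110466 = 0.1853445 m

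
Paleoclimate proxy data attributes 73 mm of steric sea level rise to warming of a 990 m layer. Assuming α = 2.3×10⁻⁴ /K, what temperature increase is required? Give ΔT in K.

ΔT = Δh/(αH) = 0.073 / (2.3×10⁻⁴ × 990) ≈ 0.3206 K

about 0.321 K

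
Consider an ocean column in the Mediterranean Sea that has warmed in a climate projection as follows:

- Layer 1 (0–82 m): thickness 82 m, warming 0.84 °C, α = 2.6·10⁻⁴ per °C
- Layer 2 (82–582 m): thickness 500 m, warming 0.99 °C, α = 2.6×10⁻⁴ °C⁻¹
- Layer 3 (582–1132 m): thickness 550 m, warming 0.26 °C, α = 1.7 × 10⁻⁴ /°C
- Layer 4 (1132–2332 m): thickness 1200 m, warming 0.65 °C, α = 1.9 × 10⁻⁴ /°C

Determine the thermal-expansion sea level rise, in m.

0.319 m

0–82 m: 82 × 2.6×10⁻⁴ × 0.84 = 0.0179088 m
2.6×10⁻⁴ × 0.99 × 500 = 0.12870 m
Layer 3: 1.7×10⁻⁴ × 550 × 0.26 = 0.02431 m
Layer 4: 1200 × 0.65 × 1.9×10⁻⁴ = 0.14820 m
Δh = 0.0179088 + 0.12870 + 0.02431 + 0.14820 = 0.3191188 m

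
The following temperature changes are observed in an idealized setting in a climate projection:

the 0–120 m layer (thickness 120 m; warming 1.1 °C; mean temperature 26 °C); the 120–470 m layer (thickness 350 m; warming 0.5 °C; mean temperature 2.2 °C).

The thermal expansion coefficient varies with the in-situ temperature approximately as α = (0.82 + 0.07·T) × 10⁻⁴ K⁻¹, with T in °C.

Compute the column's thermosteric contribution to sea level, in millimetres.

Layer 1: α = (0.82 + 0.07×26)×10⁻⁴ = 2.64×10⁻⁴ K⁻¹
Layer 2: α = (0.82 + 0.07×2.2)×10⁻⁴ = 0.974×10⁻⁴ K⁻¹
0–120 m: 120 × 1.1 × 2.64×10⁻⁴ = 0.034848 m
120–470 m: 0.5 × 0.974×10⁻⁴ × 350 = 0.017045 m
Δh = 0.034848 + 0.017045 = 0.051893 m ≈ 52 mm

52 mm of thermosteric rise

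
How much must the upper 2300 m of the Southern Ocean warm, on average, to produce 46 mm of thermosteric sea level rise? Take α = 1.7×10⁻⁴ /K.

about 0.118 °C

ΔT = Δh/(αH) = 0.046 / (1.7×10⁻⁴ × 2300) ≈ 0.1176 °C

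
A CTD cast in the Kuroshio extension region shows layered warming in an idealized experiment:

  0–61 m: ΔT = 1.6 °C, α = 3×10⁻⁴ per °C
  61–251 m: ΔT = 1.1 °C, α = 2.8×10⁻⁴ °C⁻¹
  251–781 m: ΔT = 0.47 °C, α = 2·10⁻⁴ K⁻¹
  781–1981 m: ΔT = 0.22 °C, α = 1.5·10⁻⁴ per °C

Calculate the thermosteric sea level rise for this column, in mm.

0–61 m: 3×10⁻⁴ × 1.6 × 61 = 0.02928 m
61–251 m: 1.1 × 2.8×10⁻⁴ × 190 = 0.05852 m
251–781 m: 0.47 × 530 × 2×10⁻⁴ = 0.04982 m
781–1981 m: 1.5×10⁻⁴ × 0.22 × 1200 = 0.03960 m
Δh = 0.02928 + 0.05852 + 0.04982 + 0.03960 = 0.17722 m

Δh ≈ 177 mm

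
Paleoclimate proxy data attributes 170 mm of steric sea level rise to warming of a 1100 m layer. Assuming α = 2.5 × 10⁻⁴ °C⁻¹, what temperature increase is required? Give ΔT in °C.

ΔT ≈ 0.62 °C

ΔT = Δh/(αH) = 0.17 / (2.5×10⁻⁴ × 1100) ≈ 0.6182 °C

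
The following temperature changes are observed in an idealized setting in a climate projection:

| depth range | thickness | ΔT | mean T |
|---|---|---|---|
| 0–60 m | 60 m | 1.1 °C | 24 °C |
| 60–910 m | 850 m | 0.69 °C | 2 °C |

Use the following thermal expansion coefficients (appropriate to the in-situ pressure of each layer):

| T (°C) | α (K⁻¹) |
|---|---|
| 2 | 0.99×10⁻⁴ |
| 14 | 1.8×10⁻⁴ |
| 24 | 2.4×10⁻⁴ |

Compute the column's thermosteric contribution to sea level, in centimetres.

about 7.39 cm

Layer 1 at 24 °C → α = 2.4×10⁻⁴ K⁻¹
Layer 2 at 2 °C → α = 0.99×10⁻⁴ K⁻¹
0–60 m: 60 × 2.4×10⁻⁴ × 1.1 = 0.01584 m
60–910 m: 850 × 0.99×10⁻⁴ × 0.69 = 0.0580635 m
Δh = 0.01584 + 0.0580635 = 0.0739035 m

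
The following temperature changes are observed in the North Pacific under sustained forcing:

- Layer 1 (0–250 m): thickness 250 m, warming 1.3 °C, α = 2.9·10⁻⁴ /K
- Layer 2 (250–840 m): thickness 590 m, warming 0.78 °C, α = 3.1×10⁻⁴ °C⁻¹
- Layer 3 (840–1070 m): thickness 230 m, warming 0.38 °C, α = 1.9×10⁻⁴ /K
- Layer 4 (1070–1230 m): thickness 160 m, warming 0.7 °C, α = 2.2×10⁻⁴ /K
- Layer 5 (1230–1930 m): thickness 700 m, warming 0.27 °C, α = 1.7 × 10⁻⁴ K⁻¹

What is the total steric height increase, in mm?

310 mm of thermosteric rise

1.3 × 2.9×10⁻⁴ × 250 = 0.09425 m
0.78 × 3.1×10⁻⁴ × 590 = 0.142662 m
Layer 3: 230 × 1.9×10⁻⁴ × 0.38 = 0.016606 m
Layer 4: 160 × 0.7 × 2.2×10⁻⁴ = 0.02464 m
1.7×10⁻⁴ × 700 × 0.27 = 0.03213 m
Δh = 0.09425 + 0.142662 + 0.016606 + 0.02464 + 0.03213 = 0.310288 m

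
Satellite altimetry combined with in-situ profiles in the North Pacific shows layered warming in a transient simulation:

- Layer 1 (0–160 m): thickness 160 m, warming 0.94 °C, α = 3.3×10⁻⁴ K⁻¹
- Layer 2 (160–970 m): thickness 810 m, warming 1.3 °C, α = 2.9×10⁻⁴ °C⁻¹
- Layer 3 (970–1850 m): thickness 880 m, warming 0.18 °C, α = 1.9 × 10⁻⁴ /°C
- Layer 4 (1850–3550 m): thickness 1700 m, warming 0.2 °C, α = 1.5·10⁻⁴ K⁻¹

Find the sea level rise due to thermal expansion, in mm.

436 mm

0–160 m: 0.94 × 3.3×10⁻⁴ × 160 = 0.049632 m
Layer 2: 2.9×10⁻⁴ × 1.3 × 810 = 0.30537 m
970–1850 m: 1.9×10⁻⁴ × 0.18 × 880 = 0.030096 m
1850–3550 m: 0.2 × 1.5×10⁻⁴ × 1700 = 0.05100 m
Δh = 0.049632 + 0.30537 + 0.030096 + 0.05100 = 0.436098 m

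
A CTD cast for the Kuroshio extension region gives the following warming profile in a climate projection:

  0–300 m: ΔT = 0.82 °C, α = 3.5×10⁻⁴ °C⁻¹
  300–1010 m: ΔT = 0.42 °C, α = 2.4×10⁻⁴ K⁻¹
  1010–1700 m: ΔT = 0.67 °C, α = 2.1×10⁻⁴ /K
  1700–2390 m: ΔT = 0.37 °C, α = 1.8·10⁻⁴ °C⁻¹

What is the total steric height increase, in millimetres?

300 mm of thermosteric rise

Layer 1: 300 × 0.82 × 3.5×10⁻⁴ = 0.08610 m
300–1010 m: 710 × 0.42 × 2.4×10⁻⁴ = 0.071568 m
690 × 0.67 × 2.1×10⁻⁴ = 0.097083 m
1.8×10⁻⁴ × 0.37 × 690 = 0.045954 m
Δh = 0.08610 + 0.071568 + 0.097083 + 0.045954 = 0.300705 m ≈ 300 mm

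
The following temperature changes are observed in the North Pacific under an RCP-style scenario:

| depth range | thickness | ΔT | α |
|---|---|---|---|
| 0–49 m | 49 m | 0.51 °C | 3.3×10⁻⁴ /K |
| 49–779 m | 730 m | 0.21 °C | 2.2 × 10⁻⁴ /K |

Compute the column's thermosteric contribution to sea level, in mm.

0.51 × 49 × 3.3×10⁻⁴ = 0.0082467 m
Layer 2: 730 × 2.2×10⁻⁴ × 0.21 = 0.033726 m
Δh = 0.0082467 + 0.033726 = 0.0419727 m ≈ 42.0 mm

42.0 mm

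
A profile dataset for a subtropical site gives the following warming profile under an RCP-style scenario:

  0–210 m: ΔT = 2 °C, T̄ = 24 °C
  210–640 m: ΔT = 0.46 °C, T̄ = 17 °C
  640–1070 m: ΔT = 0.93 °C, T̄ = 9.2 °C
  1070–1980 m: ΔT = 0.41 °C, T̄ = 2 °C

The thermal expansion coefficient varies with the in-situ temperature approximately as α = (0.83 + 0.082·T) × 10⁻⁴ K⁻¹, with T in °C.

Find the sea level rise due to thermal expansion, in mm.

260 mm

Layer 1: α = (0.83 + 0.082×24)×10⁻⁴ = 2.798×10⁻⁴ K⁻¹
Layer 2: α = (0.83 + 0.082×17)×10⁻⁴ = 2.224×10⁻⁴ K⁻¹
Layer 3: α = (0.83 + 0.082×9.2)×10⁻⁴ = 1.5844×10⁻⁴ K⁻¹
Layer 4: α = (0.83 + 0.082×2)×10⁻⁴ = 0.994×10⁻⁴ K⁻¹
0–210 m: 2 × 210 × 2.798×10⁻⁴ = 0.117516 m
Layer 2: 2.224×10⁻⁴ × 430 × 0.46 = 0.04399072 m
430 × 1.5844×10⁻⁴ × 0.93 = 0.063360156 m
Layer 4: 910 × 0.41 × 0.994×10⁻⁴ = 0.03708614 m
Δh = 0.117516 + 0.04399072 + 0.063360156 + 0.03708614 = 0.261953016 m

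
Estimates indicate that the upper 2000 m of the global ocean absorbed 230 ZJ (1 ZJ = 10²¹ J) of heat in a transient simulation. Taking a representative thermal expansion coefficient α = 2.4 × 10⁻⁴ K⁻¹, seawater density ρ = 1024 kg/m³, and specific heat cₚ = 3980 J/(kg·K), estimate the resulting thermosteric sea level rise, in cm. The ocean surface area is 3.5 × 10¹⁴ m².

about 3.87 cm

Per unit area: Q = 230×10²¹ / (3.5×10¹⁴) ≈ 6.571×10⁸ J/m²
Δh = αQ/(ρcₚ) = 2.4×10⁻⁴ × 6.571×10⁸ / (1024 × 3980) ≈ 0.038695 m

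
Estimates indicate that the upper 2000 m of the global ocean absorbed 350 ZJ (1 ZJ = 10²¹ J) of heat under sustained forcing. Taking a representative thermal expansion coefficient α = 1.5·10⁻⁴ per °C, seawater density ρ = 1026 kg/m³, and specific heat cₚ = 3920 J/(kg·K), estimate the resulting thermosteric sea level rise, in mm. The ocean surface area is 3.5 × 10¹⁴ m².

Per unit area: Q = 350×10²¹ / (3.5×10¹⁴) = 1×10⁹ J/m²
Δh = αQ/(ρcₚ) = 1.5×10⁻⁴ × 1×10⁹ / (1026 × 3920) ≈ 0.037296 m

Δh ≈ 37.3 mm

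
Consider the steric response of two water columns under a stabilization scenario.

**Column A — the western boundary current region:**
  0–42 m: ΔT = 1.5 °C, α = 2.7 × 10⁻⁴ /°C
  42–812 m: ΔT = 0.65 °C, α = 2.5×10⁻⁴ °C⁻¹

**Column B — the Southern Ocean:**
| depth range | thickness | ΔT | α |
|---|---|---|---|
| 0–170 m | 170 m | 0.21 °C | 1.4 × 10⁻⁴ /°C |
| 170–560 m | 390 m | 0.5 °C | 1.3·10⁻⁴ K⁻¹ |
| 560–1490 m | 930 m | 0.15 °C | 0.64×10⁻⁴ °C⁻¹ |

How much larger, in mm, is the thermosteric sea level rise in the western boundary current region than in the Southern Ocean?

A 0–42 m: 42 × 2.7×10⁻⁴ × 1.5 = 0.01701 m
A Layer 2: 0.65 × 770 × 2.5×10⁻⁴ = 0.125125 m
A total: 0.142135 m
B 0–170 m: 1.4×10⁻⁴ × 170 × 0.21 = 0.004998 m
B 1.3×10⁻⁴ × 0.5 × 390 = 0.02535 m
B Layer 3: 930 × 0.15 × 0.64×10⁻⁴ = 0.008928 m
B total: 0.039276 m
Difference: 0.142135 − 0.039276 = 0.102859 m

Δh_A − Δh_B ≈ 103 mm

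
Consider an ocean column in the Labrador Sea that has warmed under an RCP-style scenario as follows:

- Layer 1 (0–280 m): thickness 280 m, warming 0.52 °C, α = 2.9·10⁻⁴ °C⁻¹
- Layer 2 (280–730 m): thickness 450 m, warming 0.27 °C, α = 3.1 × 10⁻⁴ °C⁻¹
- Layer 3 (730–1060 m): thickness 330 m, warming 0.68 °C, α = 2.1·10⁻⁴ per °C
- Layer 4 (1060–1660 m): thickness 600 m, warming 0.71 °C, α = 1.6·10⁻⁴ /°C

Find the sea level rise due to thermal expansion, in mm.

Layer 1: 2.9×10⁻⁴ × 280 × 0.52 = 0.042224 m
Layer 2: 0.27 × 450 × 3.1×10⁻⁴ = 0.037665 m
730–1060 m: 330 × 0.68 × 2.1×10⁻⁴ = 0.047124 m
1060–1660 m: 0.71 × 600 × 1.6×10⁻⁴ = 0.06816 m
Δh = 0.042224 + 0.037665 + 0.047124 + 0.06816 = 0.195173 m ≈ 200 mm

about 200 mm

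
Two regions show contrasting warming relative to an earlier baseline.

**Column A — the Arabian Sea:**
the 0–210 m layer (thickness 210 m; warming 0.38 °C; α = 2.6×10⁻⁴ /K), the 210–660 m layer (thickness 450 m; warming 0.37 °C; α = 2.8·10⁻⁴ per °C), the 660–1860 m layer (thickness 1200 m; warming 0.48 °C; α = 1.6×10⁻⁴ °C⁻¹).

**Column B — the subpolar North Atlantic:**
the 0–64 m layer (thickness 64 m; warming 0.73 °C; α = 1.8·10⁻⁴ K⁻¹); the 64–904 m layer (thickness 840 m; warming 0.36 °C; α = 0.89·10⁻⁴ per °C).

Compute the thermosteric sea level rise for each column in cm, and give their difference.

A: 16.0 cm; B: 3.53 cm; difference 12.4 cm

A Layer 1: 0.38 × 2.6×10⁻⁴ × 210 = 0.020748 m
A Layer 2: 450 × 0.37 × 2.8×10⁻⁴ = 0.04662 m
A 660–1860 m: 1200 × 0.48 × 1.6×10⁻⁴ = 0.09216 m
A total: 0.159528 m
B 0–64 m: 1.8×10⁻⁴ × 0.73 × 64 = 0.0084096 m
B Layer 2: 0.36 × 840 × 0.89×10⁻⁴ = 0.0269136 m
B total: 0.0353232 m
Difference: 0.159528 − 0.0353232 = 0.1242048 m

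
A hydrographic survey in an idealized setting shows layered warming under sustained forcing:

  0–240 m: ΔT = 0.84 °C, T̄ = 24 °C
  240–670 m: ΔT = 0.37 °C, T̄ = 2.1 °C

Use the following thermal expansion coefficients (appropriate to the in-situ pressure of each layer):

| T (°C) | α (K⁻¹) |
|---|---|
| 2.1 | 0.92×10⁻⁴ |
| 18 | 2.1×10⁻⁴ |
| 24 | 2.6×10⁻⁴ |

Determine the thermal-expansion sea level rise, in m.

Δh ≈ 0.0671 m

Layer 1 at 24 °C → α = 2.6×10⁻⁴ K⁻¹
Layer 2 at 2.1 °C → α = 0.92×10⁻⁴ K⁻¹
2.6×10⁻⁴ × 0.84 × 240 = 0.052416 m
240–670 m: 430 × 0.92×10⁻⁴ × 0.37 = 0.0146372 m
Δh = 0.052416 + 0.0146372 = 0.0670532 m ≈ 0.0671 m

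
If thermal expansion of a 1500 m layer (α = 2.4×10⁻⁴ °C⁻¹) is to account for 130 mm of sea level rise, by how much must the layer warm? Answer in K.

ΔT = Δh/(αH) = 0.13 / (2.4×10⁻⁴ × 1500) ≈ 0.3611 K

ΔT ≈ 0.361 K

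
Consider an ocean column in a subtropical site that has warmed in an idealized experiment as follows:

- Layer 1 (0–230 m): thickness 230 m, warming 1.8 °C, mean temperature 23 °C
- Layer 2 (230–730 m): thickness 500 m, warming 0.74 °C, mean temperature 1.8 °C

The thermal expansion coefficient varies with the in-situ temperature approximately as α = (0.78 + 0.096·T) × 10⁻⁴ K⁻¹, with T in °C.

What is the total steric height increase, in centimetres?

16 cm of thermosteric rise

Layer 1: α = (0.78 + 0.096×23)×10⁻⁴ = 2.988×10⁻⁴ K⁻¹
Layer 2: α = (0.78 + 0.096×1.8)×10⁻⁴ = 0.9528×10⁻⁴ K⁻¹
0–230 m: 1.8 × 2.988×10⁻⁴ × 230 = 0.1237032 m
230–730 m: 0.9528×10⁻⁴ × 500 × 0.74 = 0.0352536 m
Δh = 0.1237032 + 0.0352536 = 0.1589568 m ≈ 16 cm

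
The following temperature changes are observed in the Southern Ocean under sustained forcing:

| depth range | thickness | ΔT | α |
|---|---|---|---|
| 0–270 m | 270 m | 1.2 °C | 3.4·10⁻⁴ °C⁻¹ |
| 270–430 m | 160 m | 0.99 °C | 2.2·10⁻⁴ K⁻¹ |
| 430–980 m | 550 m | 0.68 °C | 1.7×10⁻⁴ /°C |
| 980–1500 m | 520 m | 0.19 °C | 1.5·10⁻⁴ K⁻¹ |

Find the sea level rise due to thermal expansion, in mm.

3.4×10⁻⁴ × 270 × 1.2 = 0.11016 m
270–430 m: 2.2×10⁻⁴ × 160 × 0.99 = 0.034848 m
430–980 m: 1.7×10⁻⁴ × 550 × 0.68 = 0.06358 m
980–1500 m: 520 × 0.19 × 1.5×10⁻⁴ = 0.01482 m
Δh = 0.11016 + 0.034848 + 0.06358 + 0.01482 = 0.223408 m

Δh = 223 mm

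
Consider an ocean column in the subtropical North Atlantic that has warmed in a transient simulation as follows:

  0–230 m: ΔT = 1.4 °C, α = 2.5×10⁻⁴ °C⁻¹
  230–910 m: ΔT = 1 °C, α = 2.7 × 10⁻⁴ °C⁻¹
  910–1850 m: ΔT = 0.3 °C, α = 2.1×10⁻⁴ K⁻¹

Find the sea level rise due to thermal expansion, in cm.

Layer 1: 2.5×10⁻⁴ × 230 × 1.4 = 0.08050 m
Layer 2: 2.7×10⁻⁴ × 680 × 1 = 0.18360 m
2.1×10⁻⁴ × 0.3 × 940 = 0.05922 m
Δh = 0.08050 + 0.18360 + 0.05922 = 0.32332 m

32 cm of thermosteric rise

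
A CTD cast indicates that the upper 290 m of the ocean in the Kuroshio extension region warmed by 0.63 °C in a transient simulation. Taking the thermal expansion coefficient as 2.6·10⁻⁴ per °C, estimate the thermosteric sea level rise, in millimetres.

Δh = αΔT·H = 2.6×10⁻⁴ × 0.63 × 290 = 0.047502 m

about 47.5 mm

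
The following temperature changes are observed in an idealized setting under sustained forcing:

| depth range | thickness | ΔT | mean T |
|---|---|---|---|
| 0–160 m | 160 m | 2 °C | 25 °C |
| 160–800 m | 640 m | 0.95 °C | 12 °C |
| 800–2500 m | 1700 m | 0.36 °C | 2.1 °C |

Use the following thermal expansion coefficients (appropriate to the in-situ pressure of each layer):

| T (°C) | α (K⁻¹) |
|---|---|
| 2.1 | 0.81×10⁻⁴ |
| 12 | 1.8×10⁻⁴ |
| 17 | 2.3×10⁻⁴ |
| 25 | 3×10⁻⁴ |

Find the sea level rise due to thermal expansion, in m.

about 0.255 m

Layer 1 at 25 °C → α = 3×10⁻⁴ K⁻¹
Layer 2 at 12 °C → α = 1.8×10⁻⁴ K⁻¹
Layer 3 at 2.1 °C → α = 0.81×10⁻⁴ K⁻¹
160 × 2 × 3×10⁻⁴ = 0.09600 m
1.8×10⁻⁴ × 640 × 0.95 = 0.10944 m
Layer 3: 0.81×10⁻⁴ × 0.36 × 1700 = 0.049572 m
Δh = 0.09600 + 0.10944 + 0.049572 = 0.255012 m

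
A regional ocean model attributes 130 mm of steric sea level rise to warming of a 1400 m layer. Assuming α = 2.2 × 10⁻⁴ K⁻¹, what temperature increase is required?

0.422 K

ΔT = Δh/(αH) = 0.13 / (2.2×10⁻⁴ × 1400) ≈ 0.4221 K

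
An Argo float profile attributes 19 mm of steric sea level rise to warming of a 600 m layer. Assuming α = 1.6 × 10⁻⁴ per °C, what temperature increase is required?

ΔT ≈ 0.198 °C

ΔT = Δh/(αH) = 0.019 / (1.6×10⁻⁴ × 600) ≈ 0.1979 °C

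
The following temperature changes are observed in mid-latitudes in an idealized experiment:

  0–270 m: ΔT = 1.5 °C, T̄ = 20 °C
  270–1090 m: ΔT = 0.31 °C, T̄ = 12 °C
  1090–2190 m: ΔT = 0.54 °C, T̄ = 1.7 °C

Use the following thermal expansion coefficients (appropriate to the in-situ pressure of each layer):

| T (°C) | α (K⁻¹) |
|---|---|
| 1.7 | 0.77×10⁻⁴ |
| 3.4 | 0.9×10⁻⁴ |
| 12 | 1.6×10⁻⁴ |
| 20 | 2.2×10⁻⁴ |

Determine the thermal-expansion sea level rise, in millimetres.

about 176 mm

Layer 1 at 20 °C → α = 2.2×10⁻⁴ K⁻¹
Layer 2 at 12 °C → α = 1.6×10⁻⁴ K⁻¹
Layer 3 at 1.7 °C → α = 0.77×10⁻⁴ K⁻¹
0–270 m: 2.2×10⁻⁴ × 1.5 × 270 = 0.08910 m
Layer 2: 820 × 1.6×10⁻⁴ × 0.31 = 0.040672 m
1100 × 0.54 × 0.77×10⁻⁴ = 0.045738 m
Δh = 0.08910 + 0.040672 + 0.045738 = 0.17551 m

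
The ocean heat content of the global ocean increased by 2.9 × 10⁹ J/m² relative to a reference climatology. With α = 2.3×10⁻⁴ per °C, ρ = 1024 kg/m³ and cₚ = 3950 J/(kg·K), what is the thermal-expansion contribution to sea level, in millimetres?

160 mm of thermosteric rise

Δh = αQ/(ρcₚ) = 2.3×10⁻⁴ × 2.9×10⁹ / (1024 × 3950) ≈ 0.16490 m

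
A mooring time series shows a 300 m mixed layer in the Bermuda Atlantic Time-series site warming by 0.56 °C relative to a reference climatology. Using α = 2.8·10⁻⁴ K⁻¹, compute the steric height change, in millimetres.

Δh = αΔT·H = 2.8×10⁻⁴ × 0.56 × 300 = 0.04704 m

Δh = 47.0 mm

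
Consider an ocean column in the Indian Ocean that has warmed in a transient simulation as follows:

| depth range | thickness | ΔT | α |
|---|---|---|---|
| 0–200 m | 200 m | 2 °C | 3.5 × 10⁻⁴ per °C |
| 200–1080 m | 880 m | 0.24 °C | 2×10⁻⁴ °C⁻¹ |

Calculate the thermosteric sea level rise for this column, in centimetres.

0–200 m: 200 × 2 × 3.5×10⁻⁴ = 0.14000 m
200–1080 m: 0.24 × 2×10⁻⁴ × 880 = 0.04224 m
Δh = 0.14000 + 0.04224 = 0.18224 m ≈ 18.2 cm

18.2 cm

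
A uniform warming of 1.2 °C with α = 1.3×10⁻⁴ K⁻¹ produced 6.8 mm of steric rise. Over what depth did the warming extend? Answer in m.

about 43.6 m

H = Δh/(αΔT) = 0.0068 / (1.3×10⁻⁴ × 1.2) ≈ 43.59 m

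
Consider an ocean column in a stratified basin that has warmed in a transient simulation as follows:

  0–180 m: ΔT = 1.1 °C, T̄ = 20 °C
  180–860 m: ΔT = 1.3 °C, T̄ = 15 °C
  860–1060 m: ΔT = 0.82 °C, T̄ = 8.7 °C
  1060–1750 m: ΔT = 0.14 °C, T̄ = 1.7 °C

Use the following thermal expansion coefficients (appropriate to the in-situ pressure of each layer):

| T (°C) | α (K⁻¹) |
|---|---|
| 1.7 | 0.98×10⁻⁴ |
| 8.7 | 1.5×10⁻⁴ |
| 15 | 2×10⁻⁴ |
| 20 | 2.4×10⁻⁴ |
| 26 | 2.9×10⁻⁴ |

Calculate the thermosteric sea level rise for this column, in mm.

about 258 mm

Layer 1 at 20 °C → α = 2.4×10⁻⁴ K⁻¹
Layer 2 at 15 °C → α = 2×10⁻⁴ K⁻¹
Layer 3 at 8.7 °C → α = 1.5×10⁻⁴ K⁻¹
Layer 4 at 1.7 °C → α = 0.98×10⁻⁴ K⁻¹
Layer 1: 1.1 × 180 × 2.4×10⁻⁴ = 0.04752 m
Layer 2: 1.3 × 680 × 2×10⁻⁴ = 0.17680 m
Layer 3: 200 × 0.82 × 1.5×10⁻⁴ = 0.02460 m
1060–1750 m: 0.14 × 690 × 0.98×10⁻⁴ = 0.0094668 m
Δh = 0.04752 + 0.17680 + 0.02460 + 0.0094668 = 0.2583868 m ≈ 258 mm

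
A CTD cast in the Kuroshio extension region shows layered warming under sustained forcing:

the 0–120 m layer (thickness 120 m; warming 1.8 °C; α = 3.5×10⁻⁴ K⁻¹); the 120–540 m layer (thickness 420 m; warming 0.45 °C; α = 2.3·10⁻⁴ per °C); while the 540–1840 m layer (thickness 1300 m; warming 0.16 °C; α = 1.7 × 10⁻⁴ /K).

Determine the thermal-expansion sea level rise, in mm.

154 mm of thermosteric rise

0–120 m: 120 × 1.8 × 3.5×10⁻⁴ = 0.07560 m
0.45 × 420 × 2.3×10⁻⁴ = 0.04347 m
1.7×10⁻⁴ × 1300 × 0.16 = 0.03536 m
Δh = 0.07560 + 0.04347 + 0.03536 = 0.15443 m ≈ 154 mm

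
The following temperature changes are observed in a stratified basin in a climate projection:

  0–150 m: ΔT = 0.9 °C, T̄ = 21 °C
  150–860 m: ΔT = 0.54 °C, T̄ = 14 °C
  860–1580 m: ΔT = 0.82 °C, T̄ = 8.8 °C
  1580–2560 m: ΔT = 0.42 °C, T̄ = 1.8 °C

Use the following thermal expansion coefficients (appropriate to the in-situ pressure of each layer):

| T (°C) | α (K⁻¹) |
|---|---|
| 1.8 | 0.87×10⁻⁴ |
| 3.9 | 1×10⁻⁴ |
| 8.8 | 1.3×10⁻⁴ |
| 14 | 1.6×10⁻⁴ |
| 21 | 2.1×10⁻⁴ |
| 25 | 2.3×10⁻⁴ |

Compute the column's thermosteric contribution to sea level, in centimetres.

Layer 1 at 21 °C → α = 2.1×10⁻⁴ K⁻¹
Layer 2 at 14 °C → α = 1.6×10⁻⁴ K⁻¹
Layer 3 at 8.8 °C → α = 1.3×10⁻⁴ K⁻¹
Layer 4 at 1.8 °C → α = 0.87×10⁻⁴ K⁻¹
Layer 1: 2.1×10⁻⁴ × 0.9 × 150 = 0.02835 m
710 × 0.54 × 1.6×10⁻⁴ = 0.061344 m
1.3×10⁻⁴ × 720 × 0.82 = 0.076752 m
Layer 4: 980 × 0.42 × 0.87×10⁻⁴ = 0.0358092 m
Δh = 0.02835 + 0.061344 + 0.076752 + 0.0358092 = 0.2022552 m

20 cm of thermosteric rise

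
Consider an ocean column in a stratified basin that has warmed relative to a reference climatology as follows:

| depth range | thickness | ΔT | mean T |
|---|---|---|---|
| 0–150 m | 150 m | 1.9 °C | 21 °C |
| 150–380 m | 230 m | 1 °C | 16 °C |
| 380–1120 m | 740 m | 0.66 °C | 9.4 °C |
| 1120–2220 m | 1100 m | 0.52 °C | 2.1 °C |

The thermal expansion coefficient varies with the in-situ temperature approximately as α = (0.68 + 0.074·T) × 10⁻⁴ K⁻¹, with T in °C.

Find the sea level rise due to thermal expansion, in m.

0.222 m

Layer 1: α = (0.68 + 0.074×21)×10⁻⁴ = 2.234×10⁻⁴ K⁻¹
Layer 2: α = (0.68 + 0.074×16)×10⁻⁴ = 1.864×10⁻⁴ K⁻¹
Layer 3: α = (0.68 + 0.074×9.4)×10⁻⁴ = 1.3756×10⁻⁴ K⁻¹
Layer 4: α = (0.68 + 0.074×2.1)×10⁻⁴ = 0.8354×10⁻⁴ K⁻¹
0–150 m: 2.234×10⁻⁴ × 150 × 1.9 = 0.063669 m
230 × 1.864×10⁻⁴ × 1 = 0.042872 m
380–1120 m: 740 × 0.66 × 1.3756×10⁻⁴ = 0.067184304 m
1120–2220 m: 0.52 × 1100 × 0.8354×10⁻⁴ = 0.04778488 m
Δh = 0.063669 + 0.042872 + 0.067184304 + 0.04778488 = 0.221510184 m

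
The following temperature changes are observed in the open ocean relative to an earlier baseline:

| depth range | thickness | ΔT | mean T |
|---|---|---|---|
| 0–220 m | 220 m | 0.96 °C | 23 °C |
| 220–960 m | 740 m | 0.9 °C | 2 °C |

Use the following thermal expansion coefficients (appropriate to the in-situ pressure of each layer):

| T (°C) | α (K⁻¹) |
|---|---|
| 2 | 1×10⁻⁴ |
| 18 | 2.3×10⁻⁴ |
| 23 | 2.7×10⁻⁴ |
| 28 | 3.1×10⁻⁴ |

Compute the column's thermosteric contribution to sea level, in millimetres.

Layer 1 at 23 °C → α = 2.7×10⁻⁴ K⁻¹
Layer 2 at 2 °C → α = 1×10⁻⁴ K⁻¹
0.96 × 2.7×10⁻⁴ × 220 = 0.057024 m
220–960 m: 740 × 0.9 × 1×10⁻⁴ = 0.06660 m
Δh = 0.057024 + 0.06660 = 0.123624 m

about 124 mm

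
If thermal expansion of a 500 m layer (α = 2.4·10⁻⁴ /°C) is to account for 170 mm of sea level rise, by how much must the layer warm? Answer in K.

1.4 K

ΔT = Δh/(αH) = 0.17 / (2.4×10⁻⁴ × 500) ≈ 1.417 K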